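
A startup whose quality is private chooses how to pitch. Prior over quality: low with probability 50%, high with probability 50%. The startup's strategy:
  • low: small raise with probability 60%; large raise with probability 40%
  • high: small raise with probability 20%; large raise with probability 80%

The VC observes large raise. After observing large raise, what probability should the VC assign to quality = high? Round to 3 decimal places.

P(large raise) = 0.5·0.4 + 0.5·0.8 = 0.6
P(high | large raise) = (0.5·0.8) / 0.6 = 0.4 / 0.6 = 0.666667

0.667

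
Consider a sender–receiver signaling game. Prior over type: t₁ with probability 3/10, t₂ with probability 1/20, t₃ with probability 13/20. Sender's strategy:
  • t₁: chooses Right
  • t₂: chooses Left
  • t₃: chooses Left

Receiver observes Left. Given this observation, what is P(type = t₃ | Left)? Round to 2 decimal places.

Apply Bayes' rule using the sender's strategy as the likelihood.
P(Left) = (3/10)·0 + (1/20)·1 + (13/20)·1 = 7/10
P(t₃ | Left) = ((13/20)·1) / (7/10) = (13/20) / (7/10) = 13/14

0.93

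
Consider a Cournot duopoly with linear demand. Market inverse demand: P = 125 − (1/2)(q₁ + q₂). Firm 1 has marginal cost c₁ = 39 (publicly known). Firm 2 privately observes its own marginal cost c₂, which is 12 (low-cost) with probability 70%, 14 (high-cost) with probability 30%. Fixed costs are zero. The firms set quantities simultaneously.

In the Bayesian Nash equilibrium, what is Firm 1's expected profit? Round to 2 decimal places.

Firm 2 with cost c maximizes (125 − (1/2)(q₁+q₂) − c)·q₂, giving q₂(c) = (125 − c − (1/2)q₁).
E[c₂] = 0.7·12 + 0.3·14 = 12.6
Firm 1's FOC against E[q₂] yields q₁ = (125 − 2·39 + E[c₂])/(3/2) = (125 − 78 + 12.6)/(3/2) = 39.7333.
E[P] = 125 − (1/2)·(q₁ + E[q₂]) = 58.8667; Firm 1's expected profit = (E[P] − 39)·q₁ = (58.8667 − 39)·39.7333 = 789.369.

789.37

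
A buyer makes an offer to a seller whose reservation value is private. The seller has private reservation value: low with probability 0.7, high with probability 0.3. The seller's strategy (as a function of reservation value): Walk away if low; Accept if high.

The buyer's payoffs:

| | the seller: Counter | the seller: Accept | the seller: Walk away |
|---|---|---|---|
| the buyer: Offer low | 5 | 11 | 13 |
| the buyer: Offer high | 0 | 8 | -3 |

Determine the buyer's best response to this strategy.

Offer low

Compute the buyer's expected payoff for each action, taking the expectation over the seller's type.
E[Offer low] = 0.7·(13) + 0.3·(11) = 12.4
E[Offer high] = 0.7·(-3) + 0.3·(8) = 0.3
Best response: Offer low (12.4 is the largest).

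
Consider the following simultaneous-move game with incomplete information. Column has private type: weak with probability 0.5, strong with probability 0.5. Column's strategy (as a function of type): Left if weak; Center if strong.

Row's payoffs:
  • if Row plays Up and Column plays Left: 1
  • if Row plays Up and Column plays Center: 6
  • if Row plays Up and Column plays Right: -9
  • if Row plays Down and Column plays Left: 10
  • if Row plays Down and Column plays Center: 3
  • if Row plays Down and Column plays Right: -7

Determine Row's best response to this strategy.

Down

E[Up] = 0.5·(1) + 0.5·(6) = 3.5
E[Down] = 0.5·(10) + 0.5·(3) = 6.5
Best response: Down (6.5 is the largest).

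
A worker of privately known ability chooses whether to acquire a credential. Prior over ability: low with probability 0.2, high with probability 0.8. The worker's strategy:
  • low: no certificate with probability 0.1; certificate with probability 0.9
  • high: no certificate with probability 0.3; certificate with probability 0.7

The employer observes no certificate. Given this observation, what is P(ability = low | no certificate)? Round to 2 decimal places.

0.08

P(no certificate) = 0.2·0.1 + 0.8·0.3 = 0.26
P(low | no certificate) = (0.2·0.1) / 0.26 = 0.02 / 0.26 = 0.0769231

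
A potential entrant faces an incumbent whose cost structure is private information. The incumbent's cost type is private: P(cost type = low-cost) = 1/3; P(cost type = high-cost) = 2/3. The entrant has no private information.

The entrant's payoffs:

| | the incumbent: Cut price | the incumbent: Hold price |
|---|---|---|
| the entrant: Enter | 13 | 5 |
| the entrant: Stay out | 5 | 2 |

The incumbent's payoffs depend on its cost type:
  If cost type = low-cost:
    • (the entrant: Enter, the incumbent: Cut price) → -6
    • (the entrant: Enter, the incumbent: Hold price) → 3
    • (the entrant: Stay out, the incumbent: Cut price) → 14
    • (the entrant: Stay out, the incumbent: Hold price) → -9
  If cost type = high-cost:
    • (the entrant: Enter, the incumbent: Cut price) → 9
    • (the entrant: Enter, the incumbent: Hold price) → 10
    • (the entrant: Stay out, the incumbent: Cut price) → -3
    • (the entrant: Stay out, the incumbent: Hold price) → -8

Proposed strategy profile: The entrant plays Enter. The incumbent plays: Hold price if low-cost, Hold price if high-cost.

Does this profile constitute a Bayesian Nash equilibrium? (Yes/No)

Yes

A profile is a BNE iff every type of every player is best-responding given beliefs about the other side.
The entrant plays Enter: E[Enter] = 1/3·(5) + 2/3·(5) = 5; E[Stay out] = 2. Best-responding. ✓
The incumbent (cost type low-cost), facing Enter: Cut price gives -6, Hold price gives 3. Proposed Hold price is best. ✓
The incumbent (cost type high-cost), facing Enter: Cut price gives 9, Hold price gives 10. Proposed Hold price is best. ✓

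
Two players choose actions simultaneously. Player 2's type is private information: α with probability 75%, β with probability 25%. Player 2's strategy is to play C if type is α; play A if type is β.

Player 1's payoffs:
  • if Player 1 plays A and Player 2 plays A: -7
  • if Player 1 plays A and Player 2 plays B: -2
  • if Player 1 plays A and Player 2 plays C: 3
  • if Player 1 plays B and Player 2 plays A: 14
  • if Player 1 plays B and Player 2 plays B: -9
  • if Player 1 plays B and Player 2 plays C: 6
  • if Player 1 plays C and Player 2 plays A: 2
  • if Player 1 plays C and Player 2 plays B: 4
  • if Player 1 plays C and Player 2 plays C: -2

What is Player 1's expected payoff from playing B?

8

E[B] = 0.75·6 + 0.25·14 = 4.5 + 3.5 = 8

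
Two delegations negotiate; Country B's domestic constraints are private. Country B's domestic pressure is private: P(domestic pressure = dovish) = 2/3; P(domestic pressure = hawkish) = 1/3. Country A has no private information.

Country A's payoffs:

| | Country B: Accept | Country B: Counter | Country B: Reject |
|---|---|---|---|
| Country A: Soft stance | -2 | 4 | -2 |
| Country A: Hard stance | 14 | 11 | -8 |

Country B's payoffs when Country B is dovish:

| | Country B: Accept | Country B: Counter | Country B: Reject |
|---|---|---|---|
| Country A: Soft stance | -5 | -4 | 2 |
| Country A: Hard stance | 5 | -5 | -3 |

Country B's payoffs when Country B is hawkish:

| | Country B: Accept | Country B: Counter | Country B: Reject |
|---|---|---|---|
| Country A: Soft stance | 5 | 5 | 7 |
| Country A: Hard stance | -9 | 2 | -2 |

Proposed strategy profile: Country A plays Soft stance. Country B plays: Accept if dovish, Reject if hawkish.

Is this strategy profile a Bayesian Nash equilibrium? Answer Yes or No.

A profile is a BNE iff every type of every player is best-responding given beliefs about the other side.
Country A plays Soft stance: E[Soft stance] = 2/3·(-2) + 1/3·(-2) = -2; E[Hard stance] = 20/3. Not best-responding. ✗
Country B (domestic pressure dovish), facing Soft stance: Accept gives -5, Counter gives -4, Reject gives 2. Proposed Accept is not best — profitable deviation exists. ✗
Country B (domestic pressure hawkish), facing Soft stance: Accept gives 5, Counter gives 5, Reject gives 7. Proposed Reject is best. ✓

No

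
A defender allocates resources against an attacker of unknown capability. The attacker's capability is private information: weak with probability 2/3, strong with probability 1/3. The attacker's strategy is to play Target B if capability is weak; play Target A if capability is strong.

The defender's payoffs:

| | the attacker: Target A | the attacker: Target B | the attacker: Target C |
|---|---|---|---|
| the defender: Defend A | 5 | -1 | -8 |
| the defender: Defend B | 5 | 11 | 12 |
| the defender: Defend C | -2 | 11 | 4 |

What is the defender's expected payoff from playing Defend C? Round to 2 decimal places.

Take the expectation over the attacker's capability, weighting each type's action by its prior probability.
E[Defend C] = 2/3·11 + 1/3·(-2) = 22/3 + (-2/3) = 20/3

6.67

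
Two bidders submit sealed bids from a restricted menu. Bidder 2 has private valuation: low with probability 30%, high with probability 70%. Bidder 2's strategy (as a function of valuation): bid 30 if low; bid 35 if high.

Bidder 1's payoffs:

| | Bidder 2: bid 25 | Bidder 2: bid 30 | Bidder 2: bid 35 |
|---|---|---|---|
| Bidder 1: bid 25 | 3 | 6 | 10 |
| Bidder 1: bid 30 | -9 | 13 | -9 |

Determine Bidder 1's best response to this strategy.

bid 25

E[bid 25] = 0.3·(6) + 0.7·(10) = 8.8
E[bid 30] = 0.3·(13) + 0.7·(-9) = -2.4
Best response: bid 25 (8.8 is the largest).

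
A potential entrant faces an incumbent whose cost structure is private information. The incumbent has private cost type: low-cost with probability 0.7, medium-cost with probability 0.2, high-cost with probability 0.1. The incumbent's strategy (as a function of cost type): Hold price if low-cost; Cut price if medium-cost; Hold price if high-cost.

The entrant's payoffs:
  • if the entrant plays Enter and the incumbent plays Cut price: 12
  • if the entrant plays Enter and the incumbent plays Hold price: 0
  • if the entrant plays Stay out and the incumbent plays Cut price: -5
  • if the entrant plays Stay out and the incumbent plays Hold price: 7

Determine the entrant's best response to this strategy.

E[Enter] = 0.7·(0) + 0.2·(12) + 0.1·(0) = 2.4
E[Stay out] = 0.7·(7) + 0.2·(-5) + 0.1·(7) = 4.6
Best response: Stay out (4.6 is the largest).

Stay out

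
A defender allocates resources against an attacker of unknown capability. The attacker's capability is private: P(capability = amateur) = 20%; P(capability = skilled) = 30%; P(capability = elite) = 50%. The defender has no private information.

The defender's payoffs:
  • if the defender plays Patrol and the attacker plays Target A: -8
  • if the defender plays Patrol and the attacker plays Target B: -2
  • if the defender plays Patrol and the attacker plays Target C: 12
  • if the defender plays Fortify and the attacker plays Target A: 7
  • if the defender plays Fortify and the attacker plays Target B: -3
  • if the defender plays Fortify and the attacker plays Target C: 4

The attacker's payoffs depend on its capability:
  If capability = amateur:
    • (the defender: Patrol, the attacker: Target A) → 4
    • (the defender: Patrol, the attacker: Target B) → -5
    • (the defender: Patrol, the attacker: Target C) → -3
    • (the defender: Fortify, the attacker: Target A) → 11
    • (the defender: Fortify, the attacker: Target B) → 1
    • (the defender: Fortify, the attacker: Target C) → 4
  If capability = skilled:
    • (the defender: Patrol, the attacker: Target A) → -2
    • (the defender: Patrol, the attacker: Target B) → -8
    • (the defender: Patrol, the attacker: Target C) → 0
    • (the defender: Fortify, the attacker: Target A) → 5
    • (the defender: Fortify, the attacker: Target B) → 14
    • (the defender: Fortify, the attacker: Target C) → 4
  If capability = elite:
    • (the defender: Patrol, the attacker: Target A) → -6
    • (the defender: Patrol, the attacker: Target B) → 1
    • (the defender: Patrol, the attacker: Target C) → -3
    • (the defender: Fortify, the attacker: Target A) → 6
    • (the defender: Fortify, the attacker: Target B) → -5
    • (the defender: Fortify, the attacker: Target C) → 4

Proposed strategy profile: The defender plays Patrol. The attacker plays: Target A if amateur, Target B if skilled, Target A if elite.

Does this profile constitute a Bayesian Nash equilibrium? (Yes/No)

A profile is a BNE iff every type of every player is best-responding given beliefs about the other side.
The defender plays Patrol: E[Patrol] = 0.2·(-8) + 0.3·(-2) + 0.5·(-8) = -6.2; E[Fortify] = 4. Not best-responding. ✗
The attacker (capability amateur), facing Patrol: Target A gives 4, Target B gives -5, Target C gives -3. Proposed Target A is best. ✓
The attacker (capability skilled), facing Patrol: Target A gives -2, Target B gives -8, Target C gives 0. Proposed Target B is not best — profitable deviation exists. ✗
The attacker (capability elite), facing Patrol: Target A gives -6, Target B gives 1, Target C gives -3. Proposed Target A is not best — profitable deviation exists. ✗

No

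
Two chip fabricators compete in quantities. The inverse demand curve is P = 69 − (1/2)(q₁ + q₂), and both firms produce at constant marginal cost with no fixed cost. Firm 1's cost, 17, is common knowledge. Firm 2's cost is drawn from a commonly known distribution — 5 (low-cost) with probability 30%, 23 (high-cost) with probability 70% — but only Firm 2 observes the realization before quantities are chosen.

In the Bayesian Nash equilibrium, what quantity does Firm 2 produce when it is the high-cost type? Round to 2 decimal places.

Firm 2 with cost c maximizes (69 − (1/2)(q₁+q₂) − c)·q₂, giving q₂(c) = (69 − c − (1/2)q₁).
E[c₂] = 0.3·5 + 0.7·23 = 17.6
Firm 1's FOC against E[q₂] yields q₁ = (69 − 2·17 + E[c₂])/(3/2) = (69 − 34 + 17.6)/(3/2) = 35.0667.
q₂(high-cost) = (69 − 23 − (1/2)·35.0667) = 28.4667.

28.47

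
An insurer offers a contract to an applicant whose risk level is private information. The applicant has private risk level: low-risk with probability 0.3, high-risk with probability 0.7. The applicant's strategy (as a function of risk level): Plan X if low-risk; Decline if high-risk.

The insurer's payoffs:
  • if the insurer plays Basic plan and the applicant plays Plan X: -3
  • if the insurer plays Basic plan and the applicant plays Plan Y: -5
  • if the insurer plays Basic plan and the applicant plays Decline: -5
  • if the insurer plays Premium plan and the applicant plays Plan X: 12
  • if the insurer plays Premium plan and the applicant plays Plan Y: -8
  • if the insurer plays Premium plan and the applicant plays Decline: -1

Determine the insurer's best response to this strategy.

E[Basic plan] = 0.3·(-3) + 0.7·(-5) = -4.4
E[Premium plan] = 0.3·(12) + 0.7·(-1) = 2.9
Best response: Premium plan (2.9 is the largest).

Premium plan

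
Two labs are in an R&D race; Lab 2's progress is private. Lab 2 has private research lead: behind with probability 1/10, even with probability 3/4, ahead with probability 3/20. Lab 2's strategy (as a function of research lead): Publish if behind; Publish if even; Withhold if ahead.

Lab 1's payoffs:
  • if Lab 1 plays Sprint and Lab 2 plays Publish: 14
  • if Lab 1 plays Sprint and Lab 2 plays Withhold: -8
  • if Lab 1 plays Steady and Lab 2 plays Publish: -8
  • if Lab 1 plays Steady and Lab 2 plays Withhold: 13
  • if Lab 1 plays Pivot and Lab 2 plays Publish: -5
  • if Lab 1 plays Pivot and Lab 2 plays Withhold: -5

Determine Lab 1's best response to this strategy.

E[Sprint] = 1/10·(14) + 3/4·(14) + 3/20·(-8) = 107/10
E[Steady] = 1/10·(-8) + 3/4·(-8) + 3/20·(13) = -97/20
E[Pivot] = 1/10·(-5) + 3/4·(-5) + 3/20·(-5) = -5
Best response: Sprint (107/10 is the largest).

Sprint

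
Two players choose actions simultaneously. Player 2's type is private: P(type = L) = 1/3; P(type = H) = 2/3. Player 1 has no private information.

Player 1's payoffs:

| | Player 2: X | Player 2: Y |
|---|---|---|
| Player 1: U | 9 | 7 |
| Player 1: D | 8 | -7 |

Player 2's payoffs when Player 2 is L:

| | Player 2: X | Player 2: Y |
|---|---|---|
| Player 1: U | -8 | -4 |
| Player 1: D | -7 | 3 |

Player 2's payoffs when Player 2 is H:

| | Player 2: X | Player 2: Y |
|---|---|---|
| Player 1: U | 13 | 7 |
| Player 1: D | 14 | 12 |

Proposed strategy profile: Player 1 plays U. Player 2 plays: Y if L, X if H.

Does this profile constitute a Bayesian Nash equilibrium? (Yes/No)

Player 1 plays U: E[U] = 1/3·(7) + 2/3·(9) = 25/3; E[D] = 3. Best-responding. ✓
Player 2 (type L), facing U: X gives -8, Y gives -4. Proposed Y is best. ✓
Player 2 (type H), facing U: X gives 13, Y gives 7. Proposed X is best. ✓

Yes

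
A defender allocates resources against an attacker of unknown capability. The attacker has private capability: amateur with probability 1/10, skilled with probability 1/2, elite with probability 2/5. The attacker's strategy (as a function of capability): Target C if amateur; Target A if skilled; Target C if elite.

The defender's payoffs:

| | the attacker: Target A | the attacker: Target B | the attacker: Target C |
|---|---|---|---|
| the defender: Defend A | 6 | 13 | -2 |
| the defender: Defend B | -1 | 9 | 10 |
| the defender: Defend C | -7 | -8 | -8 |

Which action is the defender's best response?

E[Defend A] = 1/10·(-2) + 1/2·(6) + 2/5·(-2) = 2
E[Defend B] = 1/10·(10) + 1/2·(-1) + 2/5·(10) = 9/2
E[Defend C] = 1/10·(-8) + 1/2·(-7) + 2/5·(-8) = -15/2
Best response: Defend B (9/2 is the largest).

Defend B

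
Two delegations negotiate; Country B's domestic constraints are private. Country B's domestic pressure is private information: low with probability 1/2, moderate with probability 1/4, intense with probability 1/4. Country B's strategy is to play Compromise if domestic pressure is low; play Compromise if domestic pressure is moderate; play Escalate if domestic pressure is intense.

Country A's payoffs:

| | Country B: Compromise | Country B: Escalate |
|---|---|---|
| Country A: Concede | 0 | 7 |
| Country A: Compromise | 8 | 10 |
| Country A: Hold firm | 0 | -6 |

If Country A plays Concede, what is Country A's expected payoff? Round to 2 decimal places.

1.75

E[Concede] = 1/2·0 + 1/4·0 + 1/4·7 = 0 + 0 + 7/4 = 7/4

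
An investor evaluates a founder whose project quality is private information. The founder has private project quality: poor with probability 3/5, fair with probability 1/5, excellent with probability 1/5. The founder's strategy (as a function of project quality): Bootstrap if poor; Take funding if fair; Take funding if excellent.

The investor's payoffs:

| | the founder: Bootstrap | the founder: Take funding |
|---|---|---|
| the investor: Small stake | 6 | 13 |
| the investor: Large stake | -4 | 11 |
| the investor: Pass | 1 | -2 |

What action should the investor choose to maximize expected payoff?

Compute the investor's expected payoff for each action, taking the expectation over the founder's type.
E[Small stake] = 3/5·(6) + 1/5·(13) + 1/5·(13) = 44/5
E[Large stake] = 3/5·(-4) + 1/5·(11) + 1/5·(11) = 2
E[Pass] = 3/5·(1) + 1/5·(-2) + 1/5·(-2) = -1/5
Best response: Small stake (44/5 is the largest).

Small stake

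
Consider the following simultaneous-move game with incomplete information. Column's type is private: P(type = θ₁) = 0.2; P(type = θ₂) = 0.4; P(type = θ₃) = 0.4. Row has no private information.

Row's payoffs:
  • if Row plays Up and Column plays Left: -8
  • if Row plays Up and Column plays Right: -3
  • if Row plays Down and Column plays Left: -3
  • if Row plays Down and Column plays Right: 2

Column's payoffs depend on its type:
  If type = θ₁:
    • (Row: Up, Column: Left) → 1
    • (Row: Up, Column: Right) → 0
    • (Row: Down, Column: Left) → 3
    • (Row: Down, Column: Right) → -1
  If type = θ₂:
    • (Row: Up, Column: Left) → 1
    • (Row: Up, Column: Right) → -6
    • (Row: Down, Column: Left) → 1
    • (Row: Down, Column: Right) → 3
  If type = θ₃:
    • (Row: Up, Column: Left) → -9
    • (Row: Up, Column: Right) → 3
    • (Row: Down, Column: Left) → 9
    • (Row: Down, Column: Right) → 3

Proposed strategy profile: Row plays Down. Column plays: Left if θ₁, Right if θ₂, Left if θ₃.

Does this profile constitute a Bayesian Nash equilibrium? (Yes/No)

A profile is a BNE iff every type of every player is best-responding given beliefs about the other side.
Row plays Down: E[Down] = 0.2·(-3) + 0.4·(2) + 0.4·(-3) = -1; E[Up] = -6. Best-responding. ✓
Column (type θ₁), facing Down: Left gives 3, Right gives -1. Proposed Left is best. ✓
Column (type θ₂), facing Down: Left gives 1, Right gives 3. Proposed Right is best. ✓
Column (type θ₃), facing Down: Left gives 9, Right gives 3. Proposed Left is best. ✓

Yes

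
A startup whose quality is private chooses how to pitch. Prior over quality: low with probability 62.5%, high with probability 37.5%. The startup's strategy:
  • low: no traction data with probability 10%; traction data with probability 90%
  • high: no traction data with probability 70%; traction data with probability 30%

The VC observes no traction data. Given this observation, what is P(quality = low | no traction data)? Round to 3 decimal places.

0.192

Apply Bayes' rule using the sender's strategy as the likelihood.
P(no traction data) = 0.625·0.1 + 0.375·0.7 = 0.325
P(low | no traction data) = (0.625·0.1) / 0.325 = 0.0625 / 0.325 = 0.192308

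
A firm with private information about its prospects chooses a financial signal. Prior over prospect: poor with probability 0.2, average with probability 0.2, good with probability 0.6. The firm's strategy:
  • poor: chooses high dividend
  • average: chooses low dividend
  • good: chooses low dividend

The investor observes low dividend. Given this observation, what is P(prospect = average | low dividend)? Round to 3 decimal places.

0.250

P(low dividend) = 0.2·0 + 0.2·1 + 0.6·1 = 0.8
P(average | low dividend) = (0.2·1) / 0.8 = 0.2 / 0.8 = 0.25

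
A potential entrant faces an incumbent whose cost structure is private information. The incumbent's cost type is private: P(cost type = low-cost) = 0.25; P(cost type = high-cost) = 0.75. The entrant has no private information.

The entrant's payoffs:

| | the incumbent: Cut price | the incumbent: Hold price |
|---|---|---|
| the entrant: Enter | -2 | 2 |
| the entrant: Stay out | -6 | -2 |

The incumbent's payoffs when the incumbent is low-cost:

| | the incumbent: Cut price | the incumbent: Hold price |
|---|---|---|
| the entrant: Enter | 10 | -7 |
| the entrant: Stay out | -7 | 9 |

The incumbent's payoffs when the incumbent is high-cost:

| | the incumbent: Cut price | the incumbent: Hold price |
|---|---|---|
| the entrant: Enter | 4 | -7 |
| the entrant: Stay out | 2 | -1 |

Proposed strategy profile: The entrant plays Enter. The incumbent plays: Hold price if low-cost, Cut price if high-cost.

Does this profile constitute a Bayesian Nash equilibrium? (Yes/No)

A profile is a BNE iff every type of every player is best-responding given beliefs about the other side.
The entrant plays Enter: E[Enter] = 0.25·(2) + 0.75·(-2) = -1; E[Stay out] = -5. Best-responding. ✓
The incumbent (cost type low-cost), facing Enter: Cut price gives 10, Hold price gives -7. Proposed Hold price is not best — profitable deviation exists. ✗
The incumbent (cost type high-cost), facing Enter: Cut price gives 4, Hold price gives -7. Proposed Cut price is best. ✓

No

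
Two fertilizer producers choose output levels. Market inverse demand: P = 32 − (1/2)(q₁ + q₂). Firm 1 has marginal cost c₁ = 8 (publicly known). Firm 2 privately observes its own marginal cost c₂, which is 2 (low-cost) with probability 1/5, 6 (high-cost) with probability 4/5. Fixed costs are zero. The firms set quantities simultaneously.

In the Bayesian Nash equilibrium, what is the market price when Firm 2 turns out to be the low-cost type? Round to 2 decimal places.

13.47

Type-c best response for Firm 2: q₂(c) = (32 − c) − q₁/2.
Firm 1 maximizes expected profit; its first-order condition is 32 − q₁ − (1/2)E[q₂] − 8 = 0.
Substituting E[q₂] and solving: E[c₂] = 5.2, so q₁ = (32 − 2·8 + 5.2)/(3/2) = 14.1333.
q₂(low-cost) = 22.9333, so P = 32 − (1/2)·(14.1333 + 22.9333) = 13.4667.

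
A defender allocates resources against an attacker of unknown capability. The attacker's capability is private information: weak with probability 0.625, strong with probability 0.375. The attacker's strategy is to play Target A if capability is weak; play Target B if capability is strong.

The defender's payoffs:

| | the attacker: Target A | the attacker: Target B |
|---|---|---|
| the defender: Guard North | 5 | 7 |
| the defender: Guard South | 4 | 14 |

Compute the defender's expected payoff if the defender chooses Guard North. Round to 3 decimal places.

Take the expectation over the attacker's capability, weighting each type's action by its prior probability.
E[Guard North] = 0.625·5 + 0.375·7 = 3.125 + 2.625 = 5.75

5.750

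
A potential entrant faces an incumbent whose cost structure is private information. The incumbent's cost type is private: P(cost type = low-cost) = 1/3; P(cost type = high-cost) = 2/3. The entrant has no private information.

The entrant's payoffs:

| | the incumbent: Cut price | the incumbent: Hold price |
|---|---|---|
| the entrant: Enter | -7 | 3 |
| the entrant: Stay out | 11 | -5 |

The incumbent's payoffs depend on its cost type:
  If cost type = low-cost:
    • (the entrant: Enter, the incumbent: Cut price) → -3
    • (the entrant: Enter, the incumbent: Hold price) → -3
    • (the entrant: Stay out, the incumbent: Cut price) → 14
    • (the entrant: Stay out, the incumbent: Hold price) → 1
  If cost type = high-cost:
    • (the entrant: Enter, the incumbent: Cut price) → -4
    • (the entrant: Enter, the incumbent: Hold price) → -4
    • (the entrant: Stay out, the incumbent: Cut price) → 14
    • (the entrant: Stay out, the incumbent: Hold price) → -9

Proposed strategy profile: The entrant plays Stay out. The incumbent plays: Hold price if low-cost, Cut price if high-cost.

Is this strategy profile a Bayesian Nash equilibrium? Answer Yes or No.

The entrant plays Stay out: E[Stay out] = 1/3·(-5) + 2/3·(11) = 17/3; E[Enter] = -11/3. Best-responding. ✓
The incumbent (cost type low-cost), facing Stay out: Cut price gives 14, Hold price gives 1. Proposed Hold price is not best — profitable deviation exists. ✗
The incumbent (cost type high-cost), facing Stay out: Cut price gives 14, Hold price gives -9. Proposed Cut price is best. ✓

No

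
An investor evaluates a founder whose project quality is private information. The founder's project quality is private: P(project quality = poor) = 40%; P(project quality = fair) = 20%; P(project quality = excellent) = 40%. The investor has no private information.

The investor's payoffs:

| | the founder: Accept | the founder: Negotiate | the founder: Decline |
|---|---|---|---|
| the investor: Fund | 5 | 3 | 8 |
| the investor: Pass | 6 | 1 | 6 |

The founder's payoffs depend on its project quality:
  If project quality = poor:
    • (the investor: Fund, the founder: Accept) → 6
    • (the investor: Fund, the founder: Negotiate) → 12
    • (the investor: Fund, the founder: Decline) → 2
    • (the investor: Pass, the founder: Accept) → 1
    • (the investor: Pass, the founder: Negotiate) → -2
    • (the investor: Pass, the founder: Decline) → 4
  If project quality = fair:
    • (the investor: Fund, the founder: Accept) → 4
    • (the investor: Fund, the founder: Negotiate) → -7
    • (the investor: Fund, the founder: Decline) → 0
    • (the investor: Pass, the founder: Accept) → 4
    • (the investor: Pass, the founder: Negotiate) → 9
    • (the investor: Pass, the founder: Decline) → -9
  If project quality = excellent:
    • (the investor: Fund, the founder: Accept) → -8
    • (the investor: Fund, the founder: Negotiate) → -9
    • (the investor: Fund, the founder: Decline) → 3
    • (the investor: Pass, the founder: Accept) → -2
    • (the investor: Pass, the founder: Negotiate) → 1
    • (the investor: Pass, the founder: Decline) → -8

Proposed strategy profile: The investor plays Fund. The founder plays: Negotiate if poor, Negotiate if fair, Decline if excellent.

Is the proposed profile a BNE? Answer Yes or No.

The investor plays Fund: E[Fund] = 0.4·(3) + 0.2·(3) + 0.4·(8) = 5; E[Pass] = 3. Best-responding. ✓
The founder (project quality poor), facing Fund: Accept gives 6, Negotiate gives 12, Decline gives 2. Proposed Negotiate is best. ✓
The founder (project quality fair), facing Fund: Accept gives 4, Negotiate gives -7, Decline gives 0. Proposed Negotiate is not best — profitable deviation exists. ✗
The founder (project quality excellent), facing Fund: Accept gives -8, Negotiate gives -9, Decline gives 3. Proposed Decline is best. ✓

No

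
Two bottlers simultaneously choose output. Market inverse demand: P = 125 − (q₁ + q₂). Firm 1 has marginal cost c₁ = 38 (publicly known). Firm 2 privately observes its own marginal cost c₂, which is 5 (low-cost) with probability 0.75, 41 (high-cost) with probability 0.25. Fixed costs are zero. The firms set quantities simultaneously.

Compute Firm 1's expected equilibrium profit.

Type-c best response for Firm 2: q₂(c) = (125 − c)/2 − q₁/2.
Firm 1 maximizes expected profit; its first-order condition is 125 − 2q₁ − E[q₂] − 38 = 0.
Substituting E[q₂] and solving: E[c₂] = 14, so q₁ = (125 − 2·38 + 14)/3 = 21.
E[P] = 125 − (q₁ + E[q₂]) = 59; Firm 1's expected profit = (E[P] − 38)·q₁ = (59 − 38)·21 = 441.

441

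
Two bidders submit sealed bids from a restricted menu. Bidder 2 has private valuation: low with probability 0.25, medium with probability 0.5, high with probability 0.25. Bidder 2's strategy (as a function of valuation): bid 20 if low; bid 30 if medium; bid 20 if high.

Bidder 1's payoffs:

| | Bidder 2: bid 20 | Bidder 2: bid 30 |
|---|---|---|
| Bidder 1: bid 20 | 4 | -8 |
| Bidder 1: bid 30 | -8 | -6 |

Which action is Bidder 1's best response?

bid 20

E[bid 20] = 0.25·(4) + 0.5·(-8) + 0.25·(4) = -2
E[bid 30] = 0.25·(-8) + 0.5·(-6) + 0.25·(-8) = -7
Best response: bid 20 (-2 is the largest).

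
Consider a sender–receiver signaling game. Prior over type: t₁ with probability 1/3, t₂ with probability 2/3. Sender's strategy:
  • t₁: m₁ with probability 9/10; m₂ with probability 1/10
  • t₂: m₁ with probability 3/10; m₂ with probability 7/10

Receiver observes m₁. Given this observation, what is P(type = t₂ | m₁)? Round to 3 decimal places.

0.400

P(m₁) = (1/3)·(9/10) + (2/3)·(3/10) = 1/2
P(t₂ | m₁) = ((2/3)·(3/10)) / (1/2) = (1/5) / (1/2) = 2/5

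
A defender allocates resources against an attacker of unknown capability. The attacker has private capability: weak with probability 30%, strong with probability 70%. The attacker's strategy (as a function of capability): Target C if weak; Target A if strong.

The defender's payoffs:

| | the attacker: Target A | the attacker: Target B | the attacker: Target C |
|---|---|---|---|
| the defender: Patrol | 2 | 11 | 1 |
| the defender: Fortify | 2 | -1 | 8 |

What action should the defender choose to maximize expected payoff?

Fortify

Compute the defender's expected payoff for each action, taking the expectation over the attacker's type.
E[Patrol] = 0.3·(1) + 0.7·(2) = 1.7
E[Fortify] = 0.3·(8) + 0.7·(2) = 3.8
Best response: Fortify (3.8 is the largest).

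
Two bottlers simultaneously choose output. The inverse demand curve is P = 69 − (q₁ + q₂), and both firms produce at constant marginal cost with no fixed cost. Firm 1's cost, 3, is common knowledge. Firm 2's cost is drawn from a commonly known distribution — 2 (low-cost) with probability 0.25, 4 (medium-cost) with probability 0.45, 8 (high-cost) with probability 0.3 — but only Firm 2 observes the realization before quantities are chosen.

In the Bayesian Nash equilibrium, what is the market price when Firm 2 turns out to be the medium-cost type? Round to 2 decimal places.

25.22

Firm 2 with cost c maximizes (69 − (q₁+q₂) − c)·q₂, giving q₂(c) = (69 − c − q₁)/2.
E[c₂] = 0.25·2 + 0.45·4 + 0.3·8 = 4.7
Firm 1's FOC against E[q₂] yields q₁ = (69 − 2·3 + E[c₂])/3 = (69 − 6 + 4.7)/3 = 22.5667.
q₂(medium-cost) = 21.2167, so P = 69 − (22.5667 + 21.2167) = 25.2167.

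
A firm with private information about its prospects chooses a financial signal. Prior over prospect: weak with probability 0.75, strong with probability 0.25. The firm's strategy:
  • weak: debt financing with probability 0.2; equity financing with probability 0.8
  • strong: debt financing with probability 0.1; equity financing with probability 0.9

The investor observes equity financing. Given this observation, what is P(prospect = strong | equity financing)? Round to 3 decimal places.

P(equity financing) = 0.75·0.8 + 0.25·0.9 = 0.825
P(strong | equity financing) = (0.25·0.9) / 0.825 = 0.225 / 0.825 = 0.272727

0.273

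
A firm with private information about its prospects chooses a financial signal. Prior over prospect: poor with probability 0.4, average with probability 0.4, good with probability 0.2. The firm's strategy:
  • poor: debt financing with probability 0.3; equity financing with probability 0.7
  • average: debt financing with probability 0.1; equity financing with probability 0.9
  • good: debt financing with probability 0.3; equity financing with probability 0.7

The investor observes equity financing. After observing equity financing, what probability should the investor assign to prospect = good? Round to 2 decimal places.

Apply Bayes' rule using the sender's strategy as the likelihood.
P(equity financing) = 0.4·0.7 + 0.4·0.9 + 0.2·0.7 = 0.78
P(good | equity financing) = (0.2·0.7) / 0.78 = 0.14 / 0.78 = 0.179487

0.18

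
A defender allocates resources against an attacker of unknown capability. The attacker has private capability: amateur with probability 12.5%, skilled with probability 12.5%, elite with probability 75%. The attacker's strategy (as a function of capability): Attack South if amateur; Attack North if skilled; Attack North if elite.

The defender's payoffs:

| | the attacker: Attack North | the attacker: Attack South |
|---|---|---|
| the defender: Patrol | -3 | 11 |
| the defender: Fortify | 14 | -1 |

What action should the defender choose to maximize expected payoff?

Compute the defender's expected payoff for each action, taking the expectation over the attacker's type.
E[Patrol] = 0.125·(11) + 0.125·(-3) + 0.75·(-3) = -1.25
E[Fortify] = 0.125·(-1) + 0.125·(14) + 0.75·(14) = 12.125
Best response: Fortify (12.125 is the largest).

Fortify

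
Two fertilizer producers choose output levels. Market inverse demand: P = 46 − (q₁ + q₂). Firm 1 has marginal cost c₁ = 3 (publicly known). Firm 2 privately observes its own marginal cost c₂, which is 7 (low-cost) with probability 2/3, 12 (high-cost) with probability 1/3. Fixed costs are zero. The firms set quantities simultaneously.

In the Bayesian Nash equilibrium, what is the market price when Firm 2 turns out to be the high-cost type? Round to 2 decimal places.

20.89

Firm 2 with cost c maximizes (46 − (q₁+q₂) − c)·q₂, giving q₂(c) = (46 − c − q₁)/2.
E[c₂] = 2/3·7 + 1/3·12 = 8.66667
Firm 1's FOC against E[q₂] yields q₁ = (46 − 2·3 + E[c₂])/3 = (46 − 6 + 8.66667)/3 = 16.2222.
q₂(high-cost) = 8.88889, so P = 46 − (16.2222 + 8.88889) = 20.8889.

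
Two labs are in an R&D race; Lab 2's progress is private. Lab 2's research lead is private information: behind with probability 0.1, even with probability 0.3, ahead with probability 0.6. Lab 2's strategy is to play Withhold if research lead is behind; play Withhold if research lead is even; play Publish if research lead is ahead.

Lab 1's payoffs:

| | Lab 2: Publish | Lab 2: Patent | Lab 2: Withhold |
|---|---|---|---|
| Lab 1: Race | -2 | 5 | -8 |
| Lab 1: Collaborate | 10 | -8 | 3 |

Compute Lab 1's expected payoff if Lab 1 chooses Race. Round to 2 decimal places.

-4.40

E[Race] = 0.1·(-8) + 0.3·(-8) + 0.6·(-2) = (-0.8) + (-2.4) + (-1.2) = -4.4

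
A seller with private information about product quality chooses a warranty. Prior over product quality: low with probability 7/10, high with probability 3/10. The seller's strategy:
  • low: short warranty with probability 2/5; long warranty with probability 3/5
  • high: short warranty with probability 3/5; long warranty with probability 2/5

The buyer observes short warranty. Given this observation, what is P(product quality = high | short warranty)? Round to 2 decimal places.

0.39

P(short warranty) = (7/10)·(2/5) + (3/10)·(3/5) = 23/50
P(high | short warranty) = ((3/10)·(3/5)) / (23/50) = (9/50) / (23/50) = 9/23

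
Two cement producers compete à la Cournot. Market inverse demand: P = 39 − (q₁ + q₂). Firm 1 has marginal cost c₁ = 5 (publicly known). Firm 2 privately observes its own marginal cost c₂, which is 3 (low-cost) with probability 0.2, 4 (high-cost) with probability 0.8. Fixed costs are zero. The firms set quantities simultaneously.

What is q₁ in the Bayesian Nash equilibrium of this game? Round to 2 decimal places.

Type-c best response for Firm 2: q₂(c) = (39 − c)/2 − q₁/2.
Firm 1 maximizes expected profit; its first-order condition is 39 − 2q₁ − E[q₂] − 5 = 0.
Substituting E[q₂] and solving: E[c₂] = 3.8, so q₁ = (39 − 2·5 + 3.8)/3 = 10.9333.

10.93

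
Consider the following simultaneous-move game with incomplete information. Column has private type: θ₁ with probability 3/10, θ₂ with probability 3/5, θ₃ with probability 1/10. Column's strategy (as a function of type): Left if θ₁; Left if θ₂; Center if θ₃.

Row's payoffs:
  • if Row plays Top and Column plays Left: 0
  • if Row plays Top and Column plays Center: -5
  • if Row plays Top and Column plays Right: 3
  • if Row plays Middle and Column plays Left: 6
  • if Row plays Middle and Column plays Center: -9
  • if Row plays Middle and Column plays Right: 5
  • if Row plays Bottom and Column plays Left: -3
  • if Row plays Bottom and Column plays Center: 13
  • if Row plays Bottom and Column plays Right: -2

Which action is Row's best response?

Middle

E[Top] = 3/10·(0) + 3/5·(0) + 1/10·(-5) = -1/2
E[Middle] = 3/10·(6) + 3/5·(6) + 1/10·(-9) = 9/2
E[Bottom] = 3/10·(-3) + 3/5·(-3) + 1/10·(13) = -7/5
Best response: Middle (9/2 is the largest).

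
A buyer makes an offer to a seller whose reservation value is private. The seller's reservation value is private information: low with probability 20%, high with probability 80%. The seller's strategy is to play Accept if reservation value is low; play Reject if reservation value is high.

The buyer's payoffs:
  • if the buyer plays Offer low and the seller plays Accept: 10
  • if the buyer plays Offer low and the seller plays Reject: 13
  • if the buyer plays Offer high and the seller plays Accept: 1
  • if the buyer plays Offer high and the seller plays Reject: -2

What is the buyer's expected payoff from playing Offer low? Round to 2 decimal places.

12.40

E[Offer low] = 0.2·10 + 0.8·13 = 2 + 10.4 = 12.4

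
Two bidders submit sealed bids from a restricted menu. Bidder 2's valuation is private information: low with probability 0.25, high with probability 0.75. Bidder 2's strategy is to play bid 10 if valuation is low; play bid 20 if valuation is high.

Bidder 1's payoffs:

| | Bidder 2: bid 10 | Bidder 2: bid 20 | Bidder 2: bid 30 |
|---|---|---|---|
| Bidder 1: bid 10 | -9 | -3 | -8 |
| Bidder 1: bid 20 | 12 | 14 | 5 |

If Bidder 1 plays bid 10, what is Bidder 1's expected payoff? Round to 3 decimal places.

-4.500

E[bid 10] = 0.25·(-9) + 0.75·(-3) = (-2.25) + (-2.25) = -4.5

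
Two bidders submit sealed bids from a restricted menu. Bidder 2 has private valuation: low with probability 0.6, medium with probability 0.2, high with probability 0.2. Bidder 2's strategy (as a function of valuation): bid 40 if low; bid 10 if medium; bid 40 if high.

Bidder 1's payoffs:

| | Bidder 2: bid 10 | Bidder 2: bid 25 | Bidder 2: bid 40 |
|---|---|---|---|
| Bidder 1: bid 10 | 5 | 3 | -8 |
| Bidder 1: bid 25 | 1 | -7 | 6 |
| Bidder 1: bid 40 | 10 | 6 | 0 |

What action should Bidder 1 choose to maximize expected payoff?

Compute Bidder 1's expected payoff for each action, taking the expectation over Bidder 2's type.
E[bid 10] = 0.6·(-8) + 0.2·(5) + 0.2·(-8) = -5.4
E[bid 25] = 0.6·(6) + 0.2·(1) + 0.2·(6) = 5
E[bid 40] = 0.6·(0) + 0.2·(10) + 0.2·(0) = 2
Best response: bid 25 (5 is the largest).

bid 25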